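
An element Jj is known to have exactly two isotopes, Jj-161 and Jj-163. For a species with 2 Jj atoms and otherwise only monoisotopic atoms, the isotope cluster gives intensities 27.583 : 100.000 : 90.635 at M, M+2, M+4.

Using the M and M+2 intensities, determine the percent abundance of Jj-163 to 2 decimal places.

64.45%

Write p for the Jj-161 fraction. I(M+2)/I(M) = [C(2,1)·p^1·(1−p)] / p^2 = 2·(1−p)/p = 100.000/27.583 = 3.6254
(1−p)/p = 3.6254/2 = 1.8127  ⇒  p = 1/(1 + 1.8127) = 0.3555
Jj-161: 35.55%, Jj-163: 64.45%.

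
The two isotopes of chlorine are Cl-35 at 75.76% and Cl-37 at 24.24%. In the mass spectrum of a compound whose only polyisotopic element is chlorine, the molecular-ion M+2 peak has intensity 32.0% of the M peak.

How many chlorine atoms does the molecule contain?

For n independent Cl atoms, I(M+2)/I(M) = n · (abundance Cl-37) / (abundance Cl-35) = n · 0.2424/0.7576.
n = 0.320 × 0.7576/0.2424 = 1.00 ≈ 1

1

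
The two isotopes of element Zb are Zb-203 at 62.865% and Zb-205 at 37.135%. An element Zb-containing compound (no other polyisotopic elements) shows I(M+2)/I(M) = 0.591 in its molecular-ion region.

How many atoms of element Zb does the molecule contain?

For n independent Zb atoms, I(M+2)/I(M) = n · (abundance Zb-205) / (abundance Zb-203) = n · 0.37135/0.62865.
n = 0.591 × 0.62865/0.37135 = 1.00 ≈ 1

1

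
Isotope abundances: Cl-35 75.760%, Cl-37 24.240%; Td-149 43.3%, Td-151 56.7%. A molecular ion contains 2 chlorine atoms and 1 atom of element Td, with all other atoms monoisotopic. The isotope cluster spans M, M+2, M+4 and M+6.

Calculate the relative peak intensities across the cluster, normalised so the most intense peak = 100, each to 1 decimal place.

51.3 : 100.0 : 48.2 : 6.9

Chlorine pattern (n=2): 0.57395776 : 0.36728448 : 0.05875776
Element Td pattern (n=1): 0.4330 : 0.5670
Convolve the two distributions (both contribute in 2-u steps):
  M: 0.57395776×0.4330 = 0.248524
  M+2: 0.57395776×0.5670 + 0.36728448×0.4330 = 0.484468
  M+4: 0.36728448×0.5670 + 0.05875776×0.4330 = 0.233692
  M+6: 0.05875776×0.5670 = 0.033316
Scale to base peak (0.484468) = 100: 51.3 : 100.0 : 48.2 : 6.9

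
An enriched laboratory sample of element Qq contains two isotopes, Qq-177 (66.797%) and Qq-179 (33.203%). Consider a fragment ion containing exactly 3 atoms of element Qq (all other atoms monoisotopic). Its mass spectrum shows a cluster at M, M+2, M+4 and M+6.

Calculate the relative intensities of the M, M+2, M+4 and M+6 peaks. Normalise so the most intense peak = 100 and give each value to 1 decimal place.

67.1 : 100.0 : 49.7 : 8.2

Expanding (0.66797 + 0.33203)^3:
P(M) = 0.66797^3 = 0.298037
P(M+2) = 3 × 0.66797^2 × 0.33203^1 = 0.444439
P(M+4) = 3 × 0.66797^1 × 0.33203^2 = 0.220919
P(M+6) = 0.33203^3 = 0.036604
The M+2 peak is largest (0.444439); scaling to 100 gives 67.1 : 100.0 : 49.7 : 8.2.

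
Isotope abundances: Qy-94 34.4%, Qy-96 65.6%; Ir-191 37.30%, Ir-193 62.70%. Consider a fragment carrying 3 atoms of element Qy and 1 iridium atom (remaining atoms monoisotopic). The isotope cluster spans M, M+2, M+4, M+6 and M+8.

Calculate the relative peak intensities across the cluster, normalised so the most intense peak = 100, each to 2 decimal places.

3.96 : 29.29 : 81.22 : 100.00 : 46.12

Element Qy pattern (n=3): 0.04070758 : 0.23288525 : 0.44410675 : 0.28230042
Iridium pattern (n=1): 0.3730 : 0.6270
Convolve the two distributions (both contribute in 2-u steps):
  M: 0.04070758×0.3730 = 0.015184
  M+2: 0.04070758×0.6270 + 0.23288525×0.3730 = 0.112390
  M+4: 0.23288525×0.6270 + 0.44410675×0.3730 = 0.311671
  M+6: 0.44410675×0.6270 + 0.28230042×0.3730 = 0.383753
  M+8: 0.28230042×0.6270 = 0.177002
Scale to base peak (0.383753) = 100: 3.96 : 29.29 : 81.22 : 100.00 : 46.12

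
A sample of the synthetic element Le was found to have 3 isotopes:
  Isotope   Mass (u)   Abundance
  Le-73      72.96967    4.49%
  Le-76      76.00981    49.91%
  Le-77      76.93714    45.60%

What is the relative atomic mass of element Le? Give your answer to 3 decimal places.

Weight each isotope mass by its fractional abundance: 0.0449 × 72.96967 + 0.4991 × 76.00981 + 0.4560 × 76.93714
= 3.276338 + 37.936496 + 35.083336 = 76.296170 u

76.296 u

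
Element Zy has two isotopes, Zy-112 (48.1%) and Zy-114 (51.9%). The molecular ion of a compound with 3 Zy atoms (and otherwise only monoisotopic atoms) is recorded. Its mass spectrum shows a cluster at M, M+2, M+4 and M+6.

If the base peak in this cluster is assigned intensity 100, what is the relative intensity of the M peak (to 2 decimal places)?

(0.481 + 0.519)^3 gives M 0.1113, M+2 0.3602, M+4 0.3887, M+6 0.1398; the largest is M+4.
P(M+4) = C(3,2) × 0.481^1 × 0.519^2 = 3 × 0.4810 × 0.269361 = 0.388688 (base)
P(M) = C(3,0) × 0.481^3 × 0.519^0 = 1 × 0.11128464 × 1.0000 = 0.111285
Relative intensity = 0.111285 / 0.388688 × 100 = 28.63

28.63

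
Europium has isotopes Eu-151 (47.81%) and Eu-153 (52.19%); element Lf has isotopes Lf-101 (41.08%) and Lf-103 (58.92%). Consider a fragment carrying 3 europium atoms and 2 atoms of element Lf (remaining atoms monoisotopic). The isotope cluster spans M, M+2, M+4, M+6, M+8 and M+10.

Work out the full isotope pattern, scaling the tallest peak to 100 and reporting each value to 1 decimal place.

Europium pattern (n=3): 0.10928391 : 0.3578871 : 0.39067407 : 0.14215492
Element Lf pattern (n=2): 0.16875664 : 0.48408672 : 0.34715664
Convolve the two distributions (both contribute in 2-u steps):
  M: 0.10928391×0.16875664 = 0.018442
  M+2: 0.10928391×0.48408672 + 0.3578871×0.16875664 = 0.113299
  M+4: 0.10928391×0.34715664 + 0.3578871×0.48408672 + 0.39067407×0.16875664 = 0.277116
  M+6: 0.3578871×0.34715664 + 0.39067407×0.48408672 + 0.14215492×0.16875664 = 0.337353
  M+8: 0.39067407×0.34715664 + 0.14215492×0.48408672 = 0.204440
  M+10: 0.14215492×0.34715664 = 0.049350
Scale to base peak (0.337353) = 100: 5.5 : 33.6 : 82.1 : 100.0 : 60.6 : 14.6

5.5 : 33.6 : 82.1 : 100.0 : 60.6 : 14.6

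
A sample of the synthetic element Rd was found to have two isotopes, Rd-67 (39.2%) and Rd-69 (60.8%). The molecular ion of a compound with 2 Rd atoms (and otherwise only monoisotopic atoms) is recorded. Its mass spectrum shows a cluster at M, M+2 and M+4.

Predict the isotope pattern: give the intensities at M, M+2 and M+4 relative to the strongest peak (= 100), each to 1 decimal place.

32.2 : 100.0 : 77.6

Expanding (0.392 + 0.608)^2:
P(M) = 0.392^2 = 0.153664
P(M+2) = 2 × 0.392^1 × 0.608^1 = 0.476672
P(M+4) = 0.608^2 = 0.369664
The M+2 peak is largest (0.476672); scaling to 100 gives 32.2 : 100.0 : 77.6.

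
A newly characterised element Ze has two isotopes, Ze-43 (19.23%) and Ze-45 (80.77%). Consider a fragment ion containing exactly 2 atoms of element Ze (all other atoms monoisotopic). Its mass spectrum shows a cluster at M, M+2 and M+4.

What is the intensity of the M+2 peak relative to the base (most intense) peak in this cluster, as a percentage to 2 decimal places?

47.62%

Term probabilities: M 0.0370, M+2 0.3106, M+4 0.6524. Base peak = M+4.
P(M+4) = C(2,2) × 0.1923^0 × 0.8077^2 = 1 × 1.0000 × 0.65237929 = 0.652379 (base)
P(M+2) = C(2,1) × 0.1923^1 × 0.8077^1 = 2 × 0.1923 × 0.8077 = 0.310641
Relative intensity = 0.310641 / 0.652379 × 100 = 47.62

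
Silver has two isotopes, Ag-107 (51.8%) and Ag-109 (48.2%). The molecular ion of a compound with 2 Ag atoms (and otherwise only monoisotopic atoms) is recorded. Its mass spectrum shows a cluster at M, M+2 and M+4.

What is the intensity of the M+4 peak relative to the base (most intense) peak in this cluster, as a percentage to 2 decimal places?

Term probabilities: M 0.2683, M+2 0.4994, M+4 0.2323. Base peak = M+2.
P(M+2) = C(2,1) × 0.518^1 × 0.482^1 = 2 × 0.5180 × 0.4820 = 0.499352 (base)
P(M+4) = C(2,2) × 0.518^0 × 0.482^2 = 1 × 1.0000 × 0.232324 = 0.232324
Relative intensity = 0.232324 / 0.499352 × 100 = 46.53

46.53%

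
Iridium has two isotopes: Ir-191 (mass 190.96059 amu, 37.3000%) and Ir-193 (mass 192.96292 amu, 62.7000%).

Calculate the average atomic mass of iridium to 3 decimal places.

Average mass = Σ (abundance × isotope mass) = 0.373000 × 190.96059 + 0.627000 × 192.96292
= 71.228300 + 120.987751 = 192.216051 amu

192.216 amu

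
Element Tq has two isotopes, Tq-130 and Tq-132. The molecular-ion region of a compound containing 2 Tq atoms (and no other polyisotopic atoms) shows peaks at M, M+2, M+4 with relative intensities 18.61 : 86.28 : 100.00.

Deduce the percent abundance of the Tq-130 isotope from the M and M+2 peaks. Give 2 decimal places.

If p is the fraction of Tq that is Tq-130, then I(M+2)/I(M) = [C(2,1)·p^1·(1−p)] / p^2 = 2·(1−p)/p = 86.28/18.61 = 4.6362
(1−p)/p = 4.6362/2 = 2.3181  ⇒  p = 1/(1 + 2.3181) = 0.3014
Tq-130: 30.14%, Tq-132: 69.86%.

30.14%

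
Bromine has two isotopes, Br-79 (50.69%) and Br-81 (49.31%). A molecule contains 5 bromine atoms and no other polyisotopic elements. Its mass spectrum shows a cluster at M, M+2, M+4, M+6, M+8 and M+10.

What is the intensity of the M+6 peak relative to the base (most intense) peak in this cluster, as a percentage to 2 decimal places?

97.28%

Term probabilities: M 0.0335, M+2 0.1628, M+4 0.3167, M+6 0.3081, M+8 0.1498, M+10 0.0292. Base peak = M+4.
P(M+4) = C(5,2) × 0.5069^3 × 0.4931^2 = 10 × 0.13024674 × 0.24314761 = 0.316692 (base)
P(M+6) = C(5,3) × 0.5069^2 × 0.4931^3 = 10 × 0.25694761 × 0.11989609 = 0.308070
Relative intensity = 0.308070 / 0.316692 × 100 = 97.28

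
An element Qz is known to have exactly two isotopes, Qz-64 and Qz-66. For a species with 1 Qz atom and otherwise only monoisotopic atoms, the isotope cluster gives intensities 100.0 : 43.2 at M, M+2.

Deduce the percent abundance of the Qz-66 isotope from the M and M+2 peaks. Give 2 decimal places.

30.17%

Write p for the Qz-64 fraction. I(M+2)/I(M) = [C(1,1)·p^0·(1−p)] / p^1 = 1·(1−p)/p = 43.2/100.0 = 0.4320
(1−p)/p = 0.4320/1 = 0.4320  ⇒  p = 1/(1 + 0.4320) = 0.6983
Qz-64: 69.83%, Qz-66: 30.17%.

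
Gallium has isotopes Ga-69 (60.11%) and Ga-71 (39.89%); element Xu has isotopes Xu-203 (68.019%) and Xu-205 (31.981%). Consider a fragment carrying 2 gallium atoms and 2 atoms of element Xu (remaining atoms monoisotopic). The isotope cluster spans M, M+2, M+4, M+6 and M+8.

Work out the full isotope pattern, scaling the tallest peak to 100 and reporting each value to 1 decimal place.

44.1 : 100.0 : 84.2 : 31.2 : 4.3

Gallium pattern (n=2): 0.36132121 : 0.47955758 : 0.15912121
Element Xu pattern (n=2): 0.46265844 : 0.43506313 : 0.10227844
Convolve the two distributions (both contribute in 2-u steps):
  M: 0.36132121×0.46265844 = 0.167168
  M+2: 0.36132121×0.43506313 + 0.47955758×0.46265844 = 0.379069
  M+4: 0.36132121×0.10227844 + 0.47955758×0.43506313 + 0.15912121×0.46265844 = 0.319212
  M+6: 0.47955758×0.10227844 + 0.15912121×0.43506313 = 0.118276
  M+8: 0.15912121×0.10227844 = 0.016275
Scale to base peak (0.379069) = 100: 44.1 : 100.0 : 84.2 : 31.2 : 4.3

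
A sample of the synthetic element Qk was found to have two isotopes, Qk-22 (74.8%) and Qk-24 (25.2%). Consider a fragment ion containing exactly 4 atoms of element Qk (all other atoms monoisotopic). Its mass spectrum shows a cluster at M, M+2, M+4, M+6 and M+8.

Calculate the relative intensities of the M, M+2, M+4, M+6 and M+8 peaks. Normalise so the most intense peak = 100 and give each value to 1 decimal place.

74.2 : 100.0 : 50.5 : 11.4 : 1.0

Each Qk atom is independently Qk-22 (p = 0.748) or Qk-24 (q = 0.252); the cluster is the binomial expansion (p + q)^4.
P(M) = 0.748^4 = 0.313045
P(M+2) = 4 × 0.748^3 × 0.252^1 = 0.421857
P(M+4) = 6 × 0.748^2 × 0.252^2 = 0.213184
P(M+6) = 4 × 0.748^1 × 0.252^3 = 0.047881
P(M+8) = 0.252^4 = 0.004033
The M+2 peak is largest (0.421857); scaling to 100 gives 74.2 : 100.0 : 50.5 : 11.4 : 1.0.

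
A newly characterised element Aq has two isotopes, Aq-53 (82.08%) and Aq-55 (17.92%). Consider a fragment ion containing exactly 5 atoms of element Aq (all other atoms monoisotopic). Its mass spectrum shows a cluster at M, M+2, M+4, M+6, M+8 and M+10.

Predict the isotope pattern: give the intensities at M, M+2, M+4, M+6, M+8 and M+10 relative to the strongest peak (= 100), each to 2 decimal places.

The 5 Aq atoms are independent, so intensities follow the terms of (0.8208 + 0.1792)^5.
P(M) = 0.8208^5 = 0.372552
P(M+2) = 5 × 0.8208^4 × 0.1792^1 = 0.406684
P(M+4) = 10 × 0.8208^3 × 0.1792^2 = 0.177578
P(M+6) = 10 × 0.8208^2 × 0.1792^3 = 0.038769
P(M+8) = 5 × 0.8208^1 × 0.1792^4 = 0.004232
P(M+10) = 0.1792^5 = 0.000185
The M+2 peak is largest (0.406684); scaling to 100 gives 91.61 : 100.00 : 43.66 : 9.53 : 1.04 : 0.05.

91.61 : 100.00 : 43.66 : 9.53 : 1.04 : 0.05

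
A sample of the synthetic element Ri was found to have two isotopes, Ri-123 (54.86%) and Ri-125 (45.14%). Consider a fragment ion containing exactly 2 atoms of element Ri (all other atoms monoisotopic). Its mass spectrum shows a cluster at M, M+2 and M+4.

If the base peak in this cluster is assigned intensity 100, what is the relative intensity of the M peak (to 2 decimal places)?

Binomial terms of (0.5486 + 0.4514)^2: M 0.3010, M+2 0.4953, M+4 0.2038 → M+2 is the base peak.
P(M+2) = C(2,1) × 0.5486^1 × 0.4514^1 = 2 × 0.5486 × 0.4514 = 0.495276 (base)
P(M) = C(2,0) × 0.5486^2 × 0.4514^0 = 1 × 0.30096196 × 1.0000 = 0.300962
Relative intensity = 0.300962 / 0.495276 × 100 = 60.77

60.77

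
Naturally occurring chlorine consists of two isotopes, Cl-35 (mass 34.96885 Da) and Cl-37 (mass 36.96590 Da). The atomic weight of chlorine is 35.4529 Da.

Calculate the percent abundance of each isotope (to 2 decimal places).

Writing the weighted mean with unknown fraction x of Cl-35:
34.96885·x + 36.96590·(1 − x) = 35.4529
(34.96885 − 36.96590)·x = 35.4529 − 36.96590
x = -1.51300 / -1.99705 = 0.75762 → 75.76% Cl-35, 24.24% Cl-37.

Cl-35: 75.76%, Cl-37: 24.24%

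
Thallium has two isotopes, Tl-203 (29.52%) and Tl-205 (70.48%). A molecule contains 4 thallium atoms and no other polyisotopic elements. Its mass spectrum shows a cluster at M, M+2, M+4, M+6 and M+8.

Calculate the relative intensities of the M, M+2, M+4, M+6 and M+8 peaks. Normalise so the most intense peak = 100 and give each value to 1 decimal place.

The 4 Tl atoms are independent, so intensities follow the terms of (0.2952 + 0.7048)^4.
P(M) = 0.2952^4 = 0.007594
P(M+2) = 4 × 0.2952^3 × 0.7048^1 = 0.072523
P(M+4) = 6 × 0.2952^2 × 0.7048^2 = 0.259726
P(M+6) = 4 × 0.2952^1 × 0.7048^3 = 0.413403
P(M+8) = 0.7048^4 = 0.246754
The M+6 peak is largest (0.413403); scaling to 100 gives 1.8 : 17.5 : 62.8 : 100.0 : 59.7.

1.8 : 17.5 : 62.8 : 100.0 : 59.7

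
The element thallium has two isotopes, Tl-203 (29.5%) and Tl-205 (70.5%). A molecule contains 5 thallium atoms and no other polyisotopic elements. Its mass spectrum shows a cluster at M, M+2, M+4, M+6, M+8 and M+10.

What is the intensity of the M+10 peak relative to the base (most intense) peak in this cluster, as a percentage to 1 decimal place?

47.8%

Term probabilities: M 0.0022, M+2 0.0267, M+4 0.1276, M+6 0.3049, M+8 0.3644, M+10 0.1742. Base peak = M+8.
P(M+8) = C(5,4) × 0.295^1 × 0.705^4 = 5 × 0.2950 × 0.24703385 = 0.364375 (base)
P(M+10) = C(5,5) × 0.295^0 × 0.705^5 = 1 × 1.0000 × 0.17415886 = 0.174159
Relative intensity = 0.174159 / 0.364375 × 100 = 47.8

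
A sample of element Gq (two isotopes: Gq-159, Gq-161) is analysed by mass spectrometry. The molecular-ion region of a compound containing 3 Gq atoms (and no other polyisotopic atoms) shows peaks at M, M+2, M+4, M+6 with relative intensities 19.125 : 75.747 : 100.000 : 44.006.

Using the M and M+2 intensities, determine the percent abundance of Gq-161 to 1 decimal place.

56.9%

Let p = fractional abundance of Gq-159. I(M+2)/I(M) = [C(3,1)·p^2·(1−p)] / p^3 = 3·(1−p)/p = 75.747/19.125 = 3.9606
(1−p)/p = 3.9606/3 = 1.3202  ⇒  p = 1/(1 + 1.3202) = 0.4310
Gq-159: 43.1%, Gq-161: 56.9%.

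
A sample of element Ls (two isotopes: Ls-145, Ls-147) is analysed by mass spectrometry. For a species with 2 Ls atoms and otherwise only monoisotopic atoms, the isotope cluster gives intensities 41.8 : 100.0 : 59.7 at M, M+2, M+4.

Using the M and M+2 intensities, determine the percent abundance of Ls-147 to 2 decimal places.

Let p = fractional abundance of Ls-145. I(M+2)/I(M) = [C(2,1)·p^1·(1−p)] / p^2 = 2·(1−p)/p = 100.0/41.8 = 2.3923
(1−p)/p = 2.3923/2 = 1.1962  ⇒  p = 1/(1 + 1.1962) = 0.4553
Ls-145: 45.53%, Ls-147: 54.47%.

54.47%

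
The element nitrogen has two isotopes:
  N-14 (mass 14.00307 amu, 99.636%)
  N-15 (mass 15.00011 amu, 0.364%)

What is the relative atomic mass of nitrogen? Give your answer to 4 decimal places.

14.0067 amu

The abundance-weighted mean is 0.99636 × 14.00307 + 0.00364 × 15.00011
= 13.952099 + 0.054600 = 14.006699 amu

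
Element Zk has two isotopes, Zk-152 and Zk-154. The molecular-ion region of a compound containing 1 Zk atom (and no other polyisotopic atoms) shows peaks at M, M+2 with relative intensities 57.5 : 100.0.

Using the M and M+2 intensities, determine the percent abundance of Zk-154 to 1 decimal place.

If p is the fraction of Zk that is Zk-152, then I(M+2)/I(M) = [C(1,1)·p^0·(1−p)] / p^1 = 1·(1−p)/p = 100.0/57.5 = 1.7391
(1−p)/p = 1.7391/1 = 1.7391  ⇒  p = 1/(1 + 1.7391) = 0.3651
Zk-152: 36.5%, Zk-154: 63.5%.

63.5%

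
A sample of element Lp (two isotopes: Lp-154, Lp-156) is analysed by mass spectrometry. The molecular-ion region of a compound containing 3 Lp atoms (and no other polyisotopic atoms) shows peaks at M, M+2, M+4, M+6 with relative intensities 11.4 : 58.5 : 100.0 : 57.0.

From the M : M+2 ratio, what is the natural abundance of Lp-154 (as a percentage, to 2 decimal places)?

36.89%

If p is the fraction of Lp that is Lp-154, then I(M+2)/I(M) = [C(3,1)·p^2·(1−p)] / p^3 = 3·(1−p)/p = 58.5/11.4 = 5.1316
(1−p)/p = 5.1316/3 = 1.7105  ⇒  p = 1/(1 + 1.7105) = 0.3689
Lp-154: 36.89%, Lp-156: 63.11%.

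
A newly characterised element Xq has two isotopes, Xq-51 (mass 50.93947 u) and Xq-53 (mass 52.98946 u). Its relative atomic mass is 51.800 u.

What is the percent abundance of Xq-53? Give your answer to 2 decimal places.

With x = fraction of Xq-51 (so Xq-53 is 1 − x):
50.93947·x + 52.98946·(1 − x) = 51.800
(50.93947 − 52.98946)·x = 51.800 − 52.98946
x = -1.18946 / -2.04999 = 0.58023 → 58.02% Xq-51, 41.98% Xq-53.

41.98%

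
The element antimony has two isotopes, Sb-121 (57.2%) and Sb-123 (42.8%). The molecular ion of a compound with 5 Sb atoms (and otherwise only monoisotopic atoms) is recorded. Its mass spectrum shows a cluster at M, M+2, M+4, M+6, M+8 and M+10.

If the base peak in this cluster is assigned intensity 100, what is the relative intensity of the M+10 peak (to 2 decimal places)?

4.19

(0.572 + 0.428)^5 gives M 0.0612, M+2 0.2291, M+4 0.3428, M+6 0.2565, M+8 0.0960, M+10 0.0144; the largest is M+4.
P(M+4) = C(5,2) × 0.572^3 × 0.428^2 = 10 × 0.18714925 × 0.183184 = 0.342827 (base)
P(M+10) = C(5,5) × 0.572^0 × 0.428^5 = 1 × 1.0000 × 0.01436213 = 0.014362
Relative intensity = 0.014362 / 0.342827 × 100 = 4.19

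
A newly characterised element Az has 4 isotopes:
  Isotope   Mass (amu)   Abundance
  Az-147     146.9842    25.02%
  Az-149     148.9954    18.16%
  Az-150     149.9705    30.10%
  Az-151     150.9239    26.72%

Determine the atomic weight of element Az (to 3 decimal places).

149.301 amu

Ar = Σ fᵢ·mᵢ = 0.2502 × 146.9842 + 0.1816 × 148.9954 + 0.3010 × 149.9705 + 0.2672 × 150.9239
= 36.77545 + 27.05756 + 45.14112 + 40.32687 = 149.30100 amu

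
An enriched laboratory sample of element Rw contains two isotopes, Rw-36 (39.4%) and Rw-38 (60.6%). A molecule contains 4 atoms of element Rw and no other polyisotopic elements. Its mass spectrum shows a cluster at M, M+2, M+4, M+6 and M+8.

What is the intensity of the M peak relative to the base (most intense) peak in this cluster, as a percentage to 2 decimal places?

(0.394 + 0.606)^4 gives M 0.0241, M+2 0.1483, M+4 0.3420, M+6 0.3507, M+8 0.1349; the largest is M+6.
P(M+6) = C(4,3) × 0.394^1 × 0.606^3 = 4 × 0.3940 × 0.22254502 = 0.350731 (base)
P(M) = C(4,0) × 0.394^4 × 0.606^0 = 1 × 0.02409822 × 1.0000 = 0.024098
Relative intensity = 0.024098 / 0.350731 × 100 = 6.87

6.87%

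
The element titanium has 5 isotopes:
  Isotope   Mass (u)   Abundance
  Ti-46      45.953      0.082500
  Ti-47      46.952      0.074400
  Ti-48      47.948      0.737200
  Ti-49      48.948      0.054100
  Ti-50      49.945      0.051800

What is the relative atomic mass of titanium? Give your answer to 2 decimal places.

Ar = Σ fᵢ·mᵢ = 0.082500 × 45.953 + 0.074400 × 46.952 + 0.737200 × 47.948 + 0.054100 × 48.948 + 0.051800 × 49.945
= 3.7911 + 3.4932 + 35.3473 + 2.6481 + 2.5872 = 47.8669 u

47.87 u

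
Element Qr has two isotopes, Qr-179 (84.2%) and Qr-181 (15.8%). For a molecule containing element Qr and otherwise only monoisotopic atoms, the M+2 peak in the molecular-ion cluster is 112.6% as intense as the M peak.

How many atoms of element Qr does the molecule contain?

6

The M+2/M ratio from n Qr atoms is n · q/p = n · 0.158/0.842.
n = 1.126 × 0.842/0.158 = 6.00 ≈ 6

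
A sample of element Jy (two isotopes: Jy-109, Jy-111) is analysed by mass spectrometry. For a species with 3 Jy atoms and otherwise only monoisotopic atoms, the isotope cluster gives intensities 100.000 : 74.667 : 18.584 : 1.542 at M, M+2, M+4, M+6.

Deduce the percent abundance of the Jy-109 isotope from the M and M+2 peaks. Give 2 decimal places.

80.07%

Write p for the Jy-109 fraction. I(M+2)/I(M) = [C(3,1)·p^2·(1−p)] / p^3 = 3·(1−p)/p = 74.667/100.000 = 0.7467
(1−p)/p = 0.7467/3 = 0.2489  ⇒  p = 1/(1 + 0.2489) = 0.8007
Jy-109: 80.07%, Jy-111: 19.93%.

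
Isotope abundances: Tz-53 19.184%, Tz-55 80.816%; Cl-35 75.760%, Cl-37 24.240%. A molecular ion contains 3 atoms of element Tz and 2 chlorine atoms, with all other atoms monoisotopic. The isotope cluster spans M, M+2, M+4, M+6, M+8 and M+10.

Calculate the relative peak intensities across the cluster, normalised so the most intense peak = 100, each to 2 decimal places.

Element Tz pattern (n=3): 0.00706021 : 0.08922713 : 0.37588511 : 0.52782755
Chlorine pattern (n=2): 0.57395776 : 0.36728448 : 0.05875776
Convolve the two distributions (both contribute in 2-u steps):
  M: 0.00706021×0.57395776 = 0.004052
  M+2: 0.00706021×0.36728448 + 0.08922713×0.57395776 = 0.053806
  M+4: 0.00706021×0.05875776 + 0.08922713×0.36728448 + 0.37588511×0.57395776 = 0.248929
  M+6: 0.08922713×0.05875776 + 0.37588511×0.36728448 + 0.52782755×0.57395776 = 0.446250
  M+8: 0.37588511×0.05875776 + 0.52782755×0.36728448 = 0.215949
  M+10: 0.52782755×0.05875776 = 0.031014
Scale to base peak (0.446250) = 100: 0.91 : 12.06 : 55.78 : 100.00 : 48.39 : 6.95

0.91 : 12.06 : 55.78 : 100.00 : 48.39 : 6.95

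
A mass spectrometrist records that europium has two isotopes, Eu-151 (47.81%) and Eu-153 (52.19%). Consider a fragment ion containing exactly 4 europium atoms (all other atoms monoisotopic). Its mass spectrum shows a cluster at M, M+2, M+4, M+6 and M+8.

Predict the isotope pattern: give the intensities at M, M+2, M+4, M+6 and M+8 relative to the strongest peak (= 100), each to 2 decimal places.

Expanding (0.4781 + 0.5219)^4:
P(M) = 0.4781^4 = 0.052249
P(M+2) = 4 × 0.4781^3 × 0.5219^1 = 0.228141
P(M+4) = 6 × 0.4781^2 × 0.5219^2 = 0.373563
P(M+6) = 4 × 0.4781^1 × 0.5219^3 = 0.271857
P(M+8) = 0.5219^4 = 0.074191
The M+4 peak is largest (0.373563); scaling to 100 gives 13.99 : 61.07 : 100.00 : 72.77 : 19.86.

13.99 : 61.07 : 100.00 : 72.77 : 19.86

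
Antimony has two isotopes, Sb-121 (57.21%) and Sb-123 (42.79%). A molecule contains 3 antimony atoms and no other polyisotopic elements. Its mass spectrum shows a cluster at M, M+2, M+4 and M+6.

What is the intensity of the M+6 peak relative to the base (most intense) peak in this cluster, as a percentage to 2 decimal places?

Term probabilities: M 0.1872, M+2 0.4202, M+4 0.3143, M+6 0.0783. Base peak = M+2.
P(M+2) = C(3,1) × 0.5721^2 × 0.4279^1 = 3 × 0.32729841 × 0.4279 = 0.420153 (base)
P(M+6) = C(3,3) × 0.5721^0 × 0.4279^3 = 1 × 1.0000 × 0.07834781 = 0.078348
Relative intensity = 0.078348 / 0.420153 × 100 = 18.65

18.65%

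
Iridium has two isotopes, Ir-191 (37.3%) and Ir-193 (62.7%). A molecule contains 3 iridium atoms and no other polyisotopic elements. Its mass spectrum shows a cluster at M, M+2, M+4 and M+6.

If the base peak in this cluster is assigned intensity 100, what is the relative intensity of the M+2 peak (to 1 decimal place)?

Binomial terms of (0.373 + 0.627)^3: M 0.0519, M+2 0.2617, M+4 0.4399, M+6 0.2465 → M+4 is the base peak.
P(M+4) = C(3,2) × 0.373^1 × 0.627^2 = 3 × 0.3730 × 0.393129 = 0.439911 (base)
P(M+2) = C(3,1) × 0.373^2 × 0.627^1 = 3 × 0.139129 × 0.6270 = 0.261702
Relative intensity = 0.261702 / 0.439911 × 100 = 59.5

59.5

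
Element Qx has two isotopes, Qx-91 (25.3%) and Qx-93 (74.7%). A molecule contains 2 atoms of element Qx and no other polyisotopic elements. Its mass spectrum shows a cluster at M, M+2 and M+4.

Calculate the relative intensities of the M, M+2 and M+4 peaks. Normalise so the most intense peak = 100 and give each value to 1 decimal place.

11.5 : 67.7 : 100.0

The 2 Qx atoms are independent, so intensities follow the terms of (0.253 + 0.747)^2.
P(M) = 0.253^2 = 0.064009
P(M+2) = 2 × 0.253^1 × 0.747^1 = 0.377982
P(M+4) = 0.747^2 = 0.558009
The M+4 peak is largest (0.558009); scaling to 100 gives 11.5 : 67.7 : 100.0.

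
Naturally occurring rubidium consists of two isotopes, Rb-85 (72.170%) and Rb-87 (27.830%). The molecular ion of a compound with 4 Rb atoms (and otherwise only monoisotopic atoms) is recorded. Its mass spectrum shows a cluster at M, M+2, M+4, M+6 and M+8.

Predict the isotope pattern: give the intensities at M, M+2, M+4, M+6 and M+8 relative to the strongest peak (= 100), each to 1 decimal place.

The 4 Rb atoms are independent, so intensities follow the terms of (0.72170 + 0.27830)^4.
P(M) = 0.72170^4 = 0.271286
P(M+2) = 4 × 0.72170^3 × 0.27830^1 = 0.418450
P(M+4) = 6 × 0.72170^2 × 0.27830^2 = 0.242042
P(M+6) = 4 × 0.72170^1 × 0.27830^3 = 0.062224
P(M+8) = 0.27830^4 = 0.005999
The M+2 peak is largest (0.418450); scaling to 100 gives 64.8 : 100.0 : 57.8 : 14.9 : 1.4.

64.8 : 100.0 : 57.8 : 14.9 : 1.4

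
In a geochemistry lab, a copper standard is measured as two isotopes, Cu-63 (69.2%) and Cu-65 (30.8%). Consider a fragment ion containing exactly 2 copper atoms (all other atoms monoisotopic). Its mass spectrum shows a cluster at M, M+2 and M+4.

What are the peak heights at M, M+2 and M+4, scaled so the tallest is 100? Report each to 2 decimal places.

Expanding (0.692 + 0.308)^2:
P(M) = 0.692^2 = 0.478864
P(M+2) = 2 × 0.692^1 × 0.308^1 = 0.426272
P(M+4) = 0.308^2 = 0.094864
The M peak is largest (0.478864); scaling to 100 gives 100.00 : 89.02 : 19.81.

100.00 : 89.02 : 19.81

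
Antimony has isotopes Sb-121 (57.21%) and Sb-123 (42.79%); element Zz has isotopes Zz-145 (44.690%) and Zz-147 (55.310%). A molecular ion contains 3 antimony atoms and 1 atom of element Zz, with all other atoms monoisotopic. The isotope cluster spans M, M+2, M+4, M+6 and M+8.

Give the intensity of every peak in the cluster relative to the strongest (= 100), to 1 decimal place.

22.4 : 78.1 : 100.0 : 56.0 : 11.6

Antimony pattern (n=3): 0.18724742 : 0.42015297 : 0.3142518 : 0.07834781
Element Zz pattern (n=1): 0.4469 : 0.5531
Convolve the two distributions (both contribute in 2-u steps):
  M: 0.18724742×0.4469 = 0.083681
  M+2: 0.18724742×0.5531 + 0.42015297×0.4469 = 0.291333
  M+4: 0.42015297×0.5531 + 0.3142518×0.4469 = 0.372826
  M+6: 0.3142518×0.5531 + 0.07834781×0.4469 = 0.208826
  M+8: 0.07834781×0.5531 = 0.043334
Scale to base peak (0.372826) = 100: 22.4 : 78.1 : 100.0 : 56.0 : 11.6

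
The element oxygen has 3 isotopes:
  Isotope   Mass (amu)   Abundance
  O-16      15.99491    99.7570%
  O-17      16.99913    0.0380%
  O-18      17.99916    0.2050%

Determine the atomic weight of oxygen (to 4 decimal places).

15.9994 amu

The abundance-weighted mean is 0.997570 × 15.99491 + 0.000380 × 16.99913 + 0.002050 × 17.99916
= 15.956042 + 0.006460 + 0.036898 = 15.999400 amu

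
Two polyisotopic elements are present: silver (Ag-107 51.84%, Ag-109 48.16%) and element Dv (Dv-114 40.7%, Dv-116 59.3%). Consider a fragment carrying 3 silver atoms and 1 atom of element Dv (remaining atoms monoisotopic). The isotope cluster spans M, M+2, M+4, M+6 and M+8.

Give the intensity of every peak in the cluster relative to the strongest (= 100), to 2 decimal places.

15.04 : 63.82 : 100.00 : 68.79 : 17.57

Silver pattern (n=3): 0.13931407 : 0.38827347 : 0.36071085 : 0.11170161
Element Dv pattern (n=1): 0.4070 : 0.5930
Convolve the two distributions (both contribute in 2-u steps):
  M: 0.13931407×0.4070 = 0.056701
  M+2: 0.13931407×0.5930 + 0.38827347×0.4070 = 0.240641
  M+4: 0.38827347×0.5930 + 0.36071085×0.4070 = 0.377055
  M+6: 0.36071085×0.5930 + 0.11170161×0.4070 = 0.259364
  M+8: 0.11170161×0.5930 = 0.066239
Scale to base peak (0.377055) = 100: 15.04 : 63.82 : 100.00 : 68.79 : 17.57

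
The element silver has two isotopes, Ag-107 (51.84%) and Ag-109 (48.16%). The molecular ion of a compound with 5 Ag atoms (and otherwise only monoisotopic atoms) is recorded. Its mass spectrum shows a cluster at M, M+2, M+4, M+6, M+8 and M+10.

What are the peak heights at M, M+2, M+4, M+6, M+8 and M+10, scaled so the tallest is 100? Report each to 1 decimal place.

11.6 : 53.8 : 100.0 : 92.9 : 43.2 : 8.0

Expanding (0.5184 + 0.4816)^5:
P(M) = 0.5184^5 = 0.037439
P(M+2) = 5 × 0.5184^4 × 0.4816^1 = 0.173907
P(M+4) = 10 × 0.5184^3 × 0.4816^2 = 0.323123
P(M+6) = 10 × 0.5184^2 × 0.4816^3 = 0.300185
P(M+8) = 5 × 0.5184^1 × 0.4816^4 = 0.139438
P(M+10) = 0.4816^5 = 0.025908
The M+4 peak is largest (0.323123); scaling to 100 gives 11.6 : 53.8 : 100.0 : 92.9 : 43.2 : 8.0.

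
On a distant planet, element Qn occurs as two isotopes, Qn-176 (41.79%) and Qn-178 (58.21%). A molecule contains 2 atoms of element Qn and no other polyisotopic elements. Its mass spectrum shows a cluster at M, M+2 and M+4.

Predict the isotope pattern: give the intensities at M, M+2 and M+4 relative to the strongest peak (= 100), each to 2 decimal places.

The 2 Qn atoms are independent, so intensities follow the terms of (0.4179 + 0.5821)^2.
P(M) = 0.4179^2 = 0.174640
P(M+2) = 2 × 0.4179^1 × 0.5821^1 = 0.486519
P(M+4) = 0.5821^2 = 0.338840
The M+2 peak is largest (0.486519); scaling to 100 gives 35.90 : 100.00 : 69.65.

35.90 : 100.00 : 69.65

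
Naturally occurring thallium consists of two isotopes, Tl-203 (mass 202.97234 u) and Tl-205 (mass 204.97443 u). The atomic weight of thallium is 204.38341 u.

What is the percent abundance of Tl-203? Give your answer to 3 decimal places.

Writing the weighted mean with unknown fraction x of Tl-203:
202.97234·x + 204.97443·(1 − x) = 204.38341
(202.97234 − 204.97443)·x = 204.38341 − 204.97443
x = -0.59102 / -2.00209 = 0.29520 → 29.520% Tl-203, 70.480% Tl-205.

29.520%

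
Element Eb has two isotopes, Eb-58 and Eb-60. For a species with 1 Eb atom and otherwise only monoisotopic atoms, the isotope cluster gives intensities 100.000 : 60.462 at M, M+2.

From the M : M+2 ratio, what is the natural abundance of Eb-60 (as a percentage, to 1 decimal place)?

37.7%

If p is the fraction of Eb that is Eb-58, then I(M+2)/I(M) = [C(1,1)·p^0·(1−p)] / p^1 = 1·(1−p)/p = 60.462/100.000 = 0.6046
(1−p)/p = 0.6046/1 = 0.6046  ⇒  p = 1/(1 + 0.6046) = 0.6232
Eb-58: 62.3%, Eb-60: 37.7%.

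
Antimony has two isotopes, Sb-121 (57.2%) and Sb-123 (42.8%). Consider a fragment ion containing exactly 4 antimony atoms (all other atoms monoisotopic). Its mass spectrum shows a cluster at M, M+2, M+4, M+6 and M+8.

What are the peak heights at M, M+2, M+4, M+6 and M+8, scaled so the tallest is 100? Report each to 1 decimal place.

29.8 : 89.1 : 100.0 : 49.9 : 9.3

Expanding (0.572 + 0.428)^4:
P(M) = 0.572^4 = 0.107049
P(M+2) = 4 × 0.572^3 × 0.428^1 = 0.320400
P(M+4) = 6 × 0.572^2 × 0.428^2 = 0.359609
P(M+6) = 4 × 0.572^1 × 0.428^3 = 0.179385
P(M+8) = 0.428^4 = 0.033556
The M+4 peak is largest (0.359609); scaling to 100 gives 29.8 : 89.1 : 100.0 : 49.9 : 9.3.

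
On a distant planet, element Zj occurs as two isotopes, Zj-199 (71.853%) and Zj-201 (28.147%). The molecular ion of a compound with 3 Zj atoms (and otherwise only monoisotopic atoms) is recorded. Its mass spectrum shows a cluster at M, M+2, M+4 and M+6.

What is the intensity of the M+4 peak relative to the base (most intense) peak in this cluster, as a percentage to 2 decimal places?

39.17%

Binomial terms of (0.71853 + 0.28147)^3: M 0.3710, M+2 0.4360, M+4 0.1708, M+6 0.0223 → M+2 is the base peak.
P(M+2) = C(3,1) × 0.71853^2 × 0.28147^1 = 3 × 0.51628536 × 0.28147 = 0.435957 (base)
P(M+4) = C(3,2) × 0.71853^1 × 0.28147^2 = 3 × 0.71853 × 0.07922536 = 0.170777
Relative intensity = 0.170777 / 0.435957 × 100 = 39.17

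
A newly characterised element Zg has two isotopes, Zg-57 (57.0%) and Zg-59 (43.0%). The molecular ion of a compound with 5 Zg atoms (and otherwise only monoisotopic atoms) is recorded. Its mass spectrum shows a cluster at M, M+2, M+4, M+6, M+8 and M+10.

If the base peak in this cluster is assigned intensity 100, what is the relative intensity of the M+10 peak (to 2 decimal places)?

4.29

Term probabilities: M 0.0602, M+2 0.2270, M+4 0.3424, M+6 0.2583, M+8 0.0974, M+10 0.0147. Base peak = M+4.
P(M+4) = C(5,2) × 0.570^3 × 0.430^2 = 10 × 0.185193 × 0.1849 = 0.342422 (base)
P(M+10) = C(5,5) × 0.570^0 × 0.430^5 = 1 × 1.0000 × 0.01470084 = 0.014701
Relative intensity = 0.014701 / 0.342422 × 100 = 4.29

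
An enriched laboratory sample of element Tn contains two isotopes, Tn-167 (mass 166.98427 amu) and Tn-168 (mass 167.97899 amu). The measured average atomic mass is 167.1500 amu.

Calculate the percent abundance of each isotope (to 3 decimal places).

Tn-167: 83.339%, Tn-168: 16.661%

Let x be the fractional abundance of Tn-167; then Tn-168 has abundance 1 − x.
166.98427·x + 167.97899·(1 − x) = 167.1500
(166.98427 − 167.97899)·x = 167.1500 − 167.97899
x = -0.82899 / -0.99472 = 0.83339 → 83.339% Tn-167, 16.661% Tn-168.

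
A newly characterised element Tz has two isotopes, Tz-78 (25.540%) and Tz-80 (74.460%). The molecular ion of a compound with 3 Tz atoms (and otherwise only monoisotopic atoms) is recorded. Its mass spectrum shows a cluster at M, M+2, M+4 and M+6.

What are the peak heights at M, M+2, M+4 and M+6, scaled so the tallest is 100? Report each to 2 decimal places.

3.92 : 34.30 : 100.00 : 97.18

Each Tz atom is independently Tz-78 (p = 0.25540) or Tz-80 (q = 0.74460); the cluster is the binomial expansion (p + q)^3.
P(M) = 0.25540^3 = 0.016660
P(M+2) = 3 × 0.25540^2 × 0.74460^1 = 0.145709
P(M+4) = 3 × 0.25540^1 × 0.74460^2 = 0.424804
P(M+6) = 0.74460^3 = 0.412828
The M+4 peak is largest (0.424804); scaling to 100 gives 3.92 : 34.30 : 100.00 : 97.18.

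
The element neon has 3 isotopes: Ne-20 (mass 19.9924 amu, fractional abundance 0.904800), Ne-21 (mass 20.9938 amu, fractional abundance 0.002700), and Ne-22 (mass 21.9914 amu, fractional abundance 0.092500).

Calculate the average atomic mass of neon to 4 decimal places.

Weight each isotope mass by its fractional abundance: 0.904800 × 19.9924 + 0.002700 × 20.9938 + 0.092500 × 21.9914
= 18.08912 + 0.05668 + 2.03420 = 20.18000 amu

20.1800 amu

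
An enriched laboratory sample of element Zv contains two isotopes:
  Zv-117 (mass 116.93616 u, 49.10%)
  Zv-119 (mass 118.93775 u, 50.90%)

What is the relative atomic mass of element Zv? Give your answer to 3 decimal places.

Average mass = Σ (abundance × isotope mass) = 0.4910 × 116.93616 + 0.5090 × 118.93775
= 57.415655 + 60.539315 = 117.954970 u

117.955 u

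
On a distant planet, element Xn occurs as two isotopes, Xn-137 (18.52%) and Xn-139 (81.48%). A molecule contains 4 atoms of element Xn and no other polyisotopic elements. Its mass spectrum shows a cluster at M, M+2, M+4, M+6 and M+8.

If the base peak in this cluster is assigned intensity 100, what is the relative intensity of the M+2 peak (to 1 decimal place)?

4.7

Term probabilities: M 0.0012, M+2 0.0207, M+4 0.1366, M+6 0.4007, M+8 0.4408. Base peak = M+8.
P(M+8) = C(4,4) × 0.1852^0 × 0.8148^4 = 1 × 1.0000 × 0.44076194 = 0.440762 (base)
P(M+2) = C(4,1) × 0.1852^3 × 0.8148^1 = 4 × 0.00635218 × 0.8148 = 0.020703
Relative intensity = 0.020703 / 0.440762 × 100 = 4.7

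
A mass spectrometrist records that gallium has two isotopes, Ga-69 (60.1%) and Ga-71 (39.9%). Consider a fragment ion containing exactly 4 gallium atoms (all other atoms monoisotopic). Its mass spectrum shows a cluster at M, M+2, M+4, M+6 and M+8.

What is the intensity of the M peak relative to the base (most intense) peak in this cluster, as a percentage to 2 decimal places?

37.66%

Term probabilities: M 0.1305, M+2 0.3465, M+4 0.3450, M+6 0.1527, M+8 0.0253. Base peak = M+2.
P(M+2) = C(4,1) × 0.601^3 × 0.399^1 = 4 × 0.2170818 × 0.3990 = 0.346463 (base)
P(M) = C(4,0) × 0.601^4 × 0.399^0 = 1 × 0.13046616 × 1.0000 = 0.130466
Relative intensity = 0.130466 / 0.346463 × 100 = 37.66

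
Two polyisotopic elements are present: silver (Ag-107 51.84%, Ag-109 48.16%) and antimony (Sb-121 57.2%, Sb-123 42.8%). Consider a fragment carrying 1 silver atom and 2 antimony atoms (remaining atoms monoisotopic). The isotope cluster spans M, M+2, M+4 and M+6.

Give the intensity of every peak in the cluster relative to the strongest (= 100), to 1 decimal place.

Silver pattern (n=1): 0.5184 : 0.4816
Antimony pattern (n=2): 0.327184 : 0.489632 : 0.183184
Convolve the two distributions (both contribute in 2-u steps):
  M: 0.5184×0.327184 = 0.169612
  M+2: 0.5184×0.489632 + 0.4816×0.327184 = 0.411397
  M+4: 0.5184×0.183184 + 0.4816×0.489632 = 0.330769
  M+6: 0.4816×0.183184 = 0.088221
Scale to base peak (0.411397) = 100: 41.2 : 100.0 : 80.4 : 21.4

41.2 : 100.0 : 80.4 : 21.4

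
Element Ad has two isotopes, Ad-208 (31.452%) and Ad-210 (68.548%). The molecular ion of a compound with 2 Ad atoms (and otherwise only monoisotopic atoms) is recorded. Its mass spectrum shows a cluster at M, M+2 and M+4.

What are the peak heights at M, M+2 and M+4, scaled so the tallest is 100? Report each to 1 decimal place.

Each Ad atom is independently Ad-208 (p = 0.31452) or Ad-210 (q = 0.68548); the cluster is the binomial expansion (p + q)^2.
P(M) = 0.31452^2 = 0.098923
P(M+2) = 2 × 0.31452^1 × 0.68548^1 = 0.431194
P(M+4) = 0.68548^2 = 0.469883
The M+4 peak is largest (0.469883); scaling to 100 gives 21.1 : 91.8 : 100.0.

21.1 : 91.8 : 100.0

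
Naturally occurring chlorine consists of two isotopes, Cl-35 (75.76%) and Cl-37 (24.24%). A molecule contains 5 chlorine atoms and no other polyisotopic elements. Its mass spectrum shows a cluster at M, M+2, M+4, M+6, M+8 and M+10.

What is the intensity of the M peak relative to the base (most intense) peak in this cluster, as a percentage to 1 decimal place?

(0.7576 + 0.2424)^5 gives M 0.2496, M+2 0.3993, M+4 0.2555, M+6 0.0817, M+8 0.0131, M+10 0.0008; the largest is M+2.
P(M+2) = C(5,1) × 0.7576^4 × 0.2424^1 = 5 × 0.32942751 × 0.2424 = 0.399266 (base)
P(M) = C(5,0) × 0.7576^5 × 0.2424^0 = 1 × 0.24957428 × 1.0000 = 0.249574
Relative intensity = 0.249574 / 0.399266 × 100 = 62.5

62.5%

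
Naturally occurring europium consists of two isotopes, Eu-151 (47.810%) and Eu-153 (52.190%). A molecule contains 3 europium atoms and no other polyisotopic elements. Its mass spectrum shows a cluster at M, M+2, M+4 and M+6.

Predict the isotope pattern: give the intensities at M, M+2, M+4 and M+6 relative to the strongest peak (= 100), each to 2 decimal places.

27.97 : 91.61 : 100.00 : 36.39

The 3 Eu atoms are independent, so intensities follow the terms of (0.47810 + 0.52190)^3.
P(M) = 0.47810^3 = 0.109284
P(M+2) = 3 × 0.47810^2 × 0.52190^1 = 0.357887
P(M+4) = 3 × 0.47810^1 × 0.52190^2 = 0.390674
P(M+6) = 0.52190^3 = 0.142155
The M+4 peak is largest (0.390674); scaling to 100 gives 27.97 : 91.61 : 100.00 : 36.39.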